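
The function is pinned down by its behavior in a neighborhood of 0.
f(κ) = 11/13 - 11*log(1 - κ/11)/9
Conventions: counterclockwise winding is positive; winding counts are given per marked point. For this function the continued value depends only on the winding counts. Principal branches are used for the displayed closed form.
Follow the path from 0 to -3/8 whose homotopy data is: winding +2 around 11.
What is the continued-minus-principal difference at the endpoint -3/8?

The rational part is single-valued and drops out of the difference; each branch term changes only by its own monodromy.
(-11/9)*log(1 - κ/(11)): each positive loop around 11 adds 2*pi*i to the log, so winding +2 contributes (-11/9)*(2)*2*pi*i = -(44/9)*pi*i.
Summing the contributions at κ = -3/8 gives -(44/9)*pi*i.

Continued minus principal equals -(44/9)*pi*i.


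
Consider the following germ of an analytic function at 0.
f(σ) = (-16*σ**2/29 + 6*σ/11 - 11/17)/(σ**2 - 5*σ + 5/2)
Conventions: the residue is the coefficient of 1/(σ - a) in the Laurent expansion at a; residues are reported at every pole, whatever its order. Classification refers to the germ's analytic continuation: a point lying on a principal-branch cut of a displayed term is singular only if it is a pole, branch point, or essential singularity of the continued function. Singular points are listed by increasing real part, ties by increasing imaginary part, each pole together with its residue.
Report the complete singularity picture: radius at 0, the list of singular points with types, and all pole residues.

Radius of convergence at 0: 5/2 - (1/2)*sqrt(15).
At 5/2 - (1/2)*sqrt(15): a pole of order 1; residue -353/319 + (8678/27115)*sqrt(15).
At 5/2 + (1/2)*sqrt(15): a pole of order 1; residue -353/319 - (8678/27115)*sqrt(15).

Denominator factor (σ**2 - 5*σ + 5/2): discriminant 15, real irrational roots 5/2 + (1/2)*sqrt(15) and 5/2 - (1/2)*sqrt(15); poles of order 1, moduli 5/2 + (1/2)*sqrt(15) and 5/2 - (1/2)*sqrt(15).
The radius of convergence is the smallest modulus among the singular points: 5/2 - (1/2)*sqrt(15).
The factor σ**2 - 5*σ + 5/2 splits as (σ - a)(σ - a') with a = 5/2 - (1/2)*sqrt(15), a' = 5/2 + (1/2)*sqrt(15). At the order-1 pole a set g(σ) = (σ - a)*f(σ) = [-16*σ**2/29 + 6*σ/11 - 11/17] / (σ - a').
Simple pole: residue = g(a) at a = 5/2 - (1/2)*sqrt(15), which is -353/319 + (8678/27115)*sqrt(15).
The factor σ**2 - 5*σ + 5/2 splits as (σ - a)(σ - a') with a = 5/2 + (1/2)*sqrt(15), a' = 5/2 - (1/2)*sqrt(15). At the order-1 pole a set g(σ) = (σ - a)*f(σ) = [-16*σ**2/29 + 6*σ/11 - 11/17] / (σ - a').
Simple pole: residue = g(a) at a = 5/2 + (1/2)*sqrt(15), which is -353/319 - (8678/27115)*sqrt(15).
List the singular points by increasing real part (a conjugate pair: the negative imaginary part first).


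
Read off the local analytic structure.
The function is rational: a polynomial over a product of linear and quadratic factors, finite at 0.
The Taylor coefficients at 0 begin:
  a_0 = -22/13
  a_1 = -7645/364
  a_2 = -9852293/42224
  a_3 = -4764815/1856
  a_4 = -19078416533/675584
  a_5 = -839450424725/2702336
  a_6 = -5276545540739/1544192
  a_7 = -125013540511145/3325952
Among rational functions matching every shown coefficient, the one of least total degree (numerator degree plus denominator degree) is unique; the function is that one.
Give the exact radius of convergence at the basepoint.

No rational of total degree below 4 reproduces all 8 coefficients; solving the [2/2] Pade equations on them gives f(ρ) = (-18*ρ**2/29 - 5*ρ/7 - 8/13)/((ρ - 4)*(ρ - 1/11)), whose expansion matches every shown term.
Denominator factor (ρ - 1/11): pole of order 1 at 1/11, modulus 1/11.
Denominator factor (ρ - 4): pole of order 1 at 4, modulus 4.
The radius of convergence is the smallest modulus among the singular points: 1/11.

The radius of convergence is 1/11.


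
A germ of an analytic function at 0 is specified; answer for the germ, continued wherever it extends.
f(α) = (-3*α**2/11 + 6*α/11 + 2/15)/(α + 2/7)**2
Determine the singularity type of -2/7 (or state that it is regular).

The point is a pole of order 2.

The denominator factor α + 2/7 vanishes at -2/7 and appears to the power 2; the numerator there equals -362/8085, nonzero, and no other factor vanishes.
Hence a pole whose order is the multiplicity, 2.


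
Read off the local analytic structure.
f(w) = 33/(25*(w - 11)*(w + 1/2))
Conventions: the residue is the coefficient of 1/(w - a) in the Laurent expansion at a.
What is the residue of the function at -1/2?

At the order-1 pole -1/2 set g(w) = (w - (-1/2))*f(w) = 33/(25*(w - 11)).
Simple pole: residue = g(a) at a = -1/2, which is -66/575.

The residue is -66/575.


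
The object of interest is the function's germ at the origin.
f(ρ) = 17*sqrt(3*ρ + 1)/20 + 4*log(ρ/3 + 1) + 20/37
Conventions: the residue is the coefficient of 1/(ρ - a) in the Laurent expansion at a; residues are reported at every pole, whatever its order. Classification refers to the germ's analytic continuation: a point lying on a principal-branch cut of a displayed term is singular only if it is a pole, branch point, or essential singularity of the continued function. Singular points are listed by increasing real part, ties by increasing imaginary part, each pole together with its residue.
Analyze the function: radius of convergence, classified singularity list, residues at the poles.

Branch term (4)*log(1 - ρ/(-3)): its argument vanishes at ρ = -3, a logarithmic branch point, modulus 3.
Branch term (17/20)*sqrt(1 - ρ/(-1/3)): its argument vanishes at ρ = -1/3, a square-root branch point, modulus 1/3.
The radius of convergence is the smallest modulus among the singular points: 1/3.
List the singular points by increasing real part (a conjugate pair: the negative imaginary part first).

Radius of convergence at 0: 1/3.
At -3: a logarithmic branch point.
At -1/3: an algebraic (square-root) branch point.


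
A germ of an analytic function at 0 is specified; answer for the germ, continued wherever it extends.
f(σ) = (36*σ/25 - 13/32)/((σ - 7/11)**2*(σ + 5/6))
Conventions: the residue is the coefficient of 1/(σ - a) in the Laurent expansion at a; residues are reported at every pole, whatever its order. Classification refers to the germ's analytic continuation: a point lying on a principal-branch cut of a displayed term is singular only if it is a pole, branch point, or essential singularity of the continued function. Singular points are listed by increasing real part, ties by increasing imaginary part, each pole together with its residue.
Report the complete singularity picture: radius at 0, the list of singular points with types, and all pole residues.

Denominator factor (σ - 7/11)^2: pole of order 2 at 7/11, modulus 7/11.
Denominator factor (σ + 5/6): pole of order 1 at -5/6, modulus 5/6.
The radius of convergence is the smallest modulus among the singular points: 7/11.
At the order-1 pole -5/6 set g(σ) = (σ - (-5/6))*f(σ) = (36*σ/25 - 13/32)/(σ - 7/11)**2.
Simple pole: residue = g(a) at a = -5/6, which is -279873/376360.
At the order-2 pole 7/11 set g(σ) = (σ - (7/11))^2*f(σ) = (36*σ/25 - 13/32)/(σ + 5/6).
Order-2 pole: residue = g'(a); g'(7/11) = 279873/376360, so the residue is 279873/376360.
List the singular points by increasing real part (a conjugate pair: the negative imaginary part first).

Radius of convergence at 0: 7/11.
At -5/6: a pole of order 1; residue -279873/376360.
At 7/11: a pole of order 2; residue 279873/376360.


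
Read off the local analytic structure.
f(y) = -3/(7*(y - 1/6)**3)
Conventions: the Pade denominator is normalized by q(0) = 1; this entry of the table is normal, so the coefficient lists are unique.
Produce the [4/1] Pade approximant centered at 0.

The Pade approximant has numerator coefficients [648/7, 31104/35, 209952/35, 1119744/35, 839808/7]; denominator coefficients [1, -42/5].

Taylor coefficients needed (expand at 0): a_0 = 648/7, a_1 = 11664/7, a_2 = 139968/7, a_3 = 1399680/7, a_4 = 12597120/7, a_5 = 15116544.
Write the denominator as Q(y) = 1 + q1*y. Requiring Q*f - P = O(y^6) with deg P <= 4 kills the coefficients of y^5..y^5 in Q*f:
  y^5: a_5 + q1*a_4 = 0, i.e. 15116544 + (12597120/7)*q1 = 0.
Solving this linear system: q1 = -42/5.
The numerator is Q*f truncated at degree 4: P0 = a_0 = 648/7; P1 = a_1 + q1*a_0 = 31104/35; P2 = a_2 + q1*a_1 = 209952/35; P3 = a_3 + q1*a_2 = 1119744/35; P4 = a_4 + q1*a_3 = 839808/7.


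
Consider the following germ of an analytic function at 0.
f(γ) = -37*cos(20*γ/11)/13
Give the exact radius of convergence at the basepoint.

The radius of convergence is infinite.

The factor cos(20*γ/11) is entire and contributes no finite singular point.
The polynomial part has no poles.
No finite singular points: the Taylor series at 0 converges everywhere.


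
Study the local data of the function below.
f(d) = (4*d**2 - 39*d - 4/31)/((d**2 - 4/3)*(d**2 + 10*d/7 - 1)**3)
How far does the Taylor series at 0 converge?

Denominator factor (d**2 + 10*d/7 - 1)^3: discriminant 296/49, real irrational roots -5/7 + (1/7)*sqrt(74) and -5/7 - (1/7)*sqrt(74); poles of order 3, moduli -5/7 + (1/7)*sqrt(74) and 5/7 + (1/7)*sqrt(74).
Denominator factor (d**2 - 4/3): discriminant 16/3, real irrational roots (2/3)*sqrt(3) and -(2/3)*sqrt(3); poles of order 1, moduli (2/3)*sqrt(3) and (2/3)*sqrt(3).
The radius of convergence is the smallest modulus among the singular points: -5/7 + (1/7)*sqrt(74).

The radius of convergence is -5/7 + (1/7)*sqrt(74).


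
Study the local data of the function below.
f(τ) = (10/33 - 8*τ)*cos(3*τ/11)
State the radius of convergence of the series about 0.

The factor cos(3*τ/11) is entire and contributes no finite singular point.
The polynomial part has no poles.
No finite singular points: the Taylor series at 0 converges everywhere.

The radius of convergence is infinite.


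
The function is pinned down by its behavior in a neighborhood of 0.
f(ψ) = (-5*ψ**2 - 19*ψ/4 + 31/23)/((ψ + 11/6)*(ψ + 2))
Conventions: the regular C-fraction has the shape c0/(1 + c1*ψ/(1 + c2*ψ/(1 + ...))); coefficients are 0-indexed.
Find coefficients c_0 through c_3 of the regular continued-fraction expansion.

Taylor coefficients (expand at 0): a_0 = 93/253, a_1 = -813/484, a_2 = 71565/244904, a_3 = 35751/234256.
c0 = a_0 = 93/253. Peel one level at a time: if S = 1 + c*ψ/S' with S'(0) = 1, then c is the ψ-coefficient of S and S' = c*ψ/(S - 1).
S_1 = c0/f = 1 + (6233/1364)*ψ + (3397389/169136)*ψ^2 + ...; c1 = 6233/1364.
S_2 = c1*ψ/(S_1 - 1) = 1 + (-3397389/772892)*ψ + (4705517/38850289)*ψ^2 + ...; c2 = -3397389/772892.
S_3 = c2*ψ/(S_2 - 1) = 1 + (583484108/21175925637)*ψ + ...; c3 = 583484108/21175925637.

The regular C-fraction coefficients are [93/253, 6233/1364, -3397389/772892, 583484108/21175925637].


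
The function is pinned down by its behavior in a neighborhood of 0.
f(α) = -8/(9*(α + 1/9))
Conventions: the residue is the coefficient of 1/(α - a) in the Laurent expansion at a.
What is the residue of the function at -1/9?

The residue is -8/9.

At the order-1 pole -1/9 set g(α) = (α - (-1/9))*f(α) = -8/9.
Simple pole: residue = g(a) at a = -1/9, which is -8/9.


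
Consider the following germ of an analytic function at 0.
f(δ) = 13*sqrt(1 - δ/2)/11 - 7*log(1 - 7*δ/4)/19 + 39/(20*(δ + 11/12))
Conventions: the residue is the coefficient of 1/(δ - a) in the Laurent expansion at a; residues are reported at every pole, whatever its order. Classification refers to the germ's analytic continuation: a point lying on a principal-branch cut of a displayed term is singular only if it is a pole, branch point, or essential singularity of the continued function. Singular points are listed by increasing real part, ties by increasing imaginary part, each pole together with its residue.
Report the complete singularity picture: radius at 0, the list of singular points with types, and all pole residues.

Denominator factor (δ + 11/12): pole of order 1 at -11/12, modulus 11/12.
Branch term (13/11)*sqrt(1 - δ/(2)): its argument vanishes at δ = 2, a square-root branch point, modulus 2.
Branch term (-7/19)*log(1 - δ/(4/7)): its argument vanishes at δ = 4/7, a logarithmic branch point, modulus 4/7.
The radius of convergence is the smallest modulus among the singular points: 4/7.
The branch terms are analytic at -11/12 and contribute nothing to the residue; only the rational part matters.
At the order-1 pole -11/12 set g(δ) = (δ - (-11/12))*(rational part) = 39/20.
Simple pole: residue = g(a) at a = -11/12, which is 39/20.
List the singular points by increasing real part (a conjugate pair: the negative imaginary part first).

Radius of convergence at 0: 4/7.
At -11/12: a pole of order 1; residue 39/20.
At 4/7: a logarithmic branch point.
At 2: an algebraic (square-root) branch point.


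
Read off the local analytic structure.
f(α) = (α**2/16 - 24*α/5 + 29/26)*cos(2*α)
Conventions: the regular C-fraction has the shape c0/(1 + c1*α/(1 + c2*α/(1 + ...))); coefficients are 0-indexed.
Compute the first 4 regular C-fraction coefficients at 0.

The regular C-fraction coefficients are [29/26, 624/145, -3441983/723840, 7964147185/17182379136].

Taylor coefficients (expand at 0): a_0 = 29/26, a_1 = -24/5, a_2 = -451/208, a_3 = 48/5.
c0 = a_0 = 29/26. Peel one level at a time: if S = 1 + c*α/S' with S'(0) = 1, then c is the α-coefficient of S and S' = c*α/(S - 1).
S_1 = c0/f = 1 + (624/145)*α + (3441983/168200)*α^2 + ...; c1 = 624/145.
S_2 = c1*α/(S_1 - 1) = 1 + (-3441983/723840)*α + (54925153/24920064)*α^2 + ...; c2 = -3441983/723840.
S_3 = c2*α/(S_2 - 1) = 1 + (7964147185/17182379136)*α + ...; c3 = 7964147185/17182379136.


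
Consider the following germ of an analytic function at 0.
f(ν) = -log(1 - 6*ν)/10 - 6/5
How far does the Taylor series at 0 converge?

The radius of convergence is 1/6.

Branch term (-1/10)*log(1 - ν/(1/6)): its argument vanishes at ν = 1/6, a logarithmic branch point, modulus 1/6.
The radius of convergence is the smallest modulus among the singular points: 1/6.


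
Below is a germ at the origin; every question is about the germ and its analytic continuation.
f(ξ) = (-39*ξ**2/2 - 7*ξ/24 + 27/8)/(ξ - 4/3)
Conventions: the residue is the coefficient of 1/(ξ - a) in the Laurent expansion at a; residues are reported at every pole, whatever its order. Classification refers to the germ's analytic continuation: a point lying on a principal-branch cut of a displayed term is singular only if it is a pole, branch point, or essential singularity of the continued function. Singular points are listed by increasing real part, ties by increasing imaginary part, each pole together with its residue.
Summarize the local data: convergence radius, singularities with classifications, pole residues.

Denominator factor (ξ - 4/3): pole of order 1 at 4/3, modulus 4/3.
The radius of convergence is the smallest modulus among the singular points: 4/3.
At the order-1 pole 4/3 set g(ξ) = (ξ - (4/3))*f(ξ) = -39*ξ**2/2 - 7*ξ/24 + 27/8.
Simple pole: residue = g(a) at a = 4/3, which is -2281/72.

Radius of convergence at 0: 4/3.
At 4/3: a pole of order 1; residue -2281/72.


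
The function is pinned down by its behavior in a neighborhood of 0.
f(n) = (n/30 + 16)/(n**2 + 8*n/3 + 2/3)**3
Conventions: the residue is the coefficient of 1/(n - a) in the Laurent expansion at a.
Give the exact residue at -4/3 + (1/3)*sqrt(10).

The residue is (29079/40000)*sqrt(10).

The factor n**2 + 8*n/3 + 2/3 splits as (n - a)(n - a') with a = -4/3 + (1/3)*sqrt(10), a' = -4/3 - (1/3)*sqrt(10). At the order-3 pole a set g(n) = (n - a)^3*f(n) = [n/30 + 16] / (n - a')^3.
Order-3 pole: residue = g''(a)/2; g''(-4/3 + (1/3)*sqrt(10)) = (29079/20000)*sqrt(10), so the residue is (29079/40000)*sqrt(10).


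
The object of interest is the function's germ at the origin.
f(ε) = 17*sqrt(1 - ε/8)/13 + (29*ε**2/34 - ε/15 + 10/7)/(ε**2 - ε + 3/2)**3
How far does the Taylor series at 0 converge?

The radius of convergence is (1/2)*sqrt(6).

Denominator factor (ε**2 - ε + 3/2)^3: discriminant -5, complex-conjugate roots (1/2) + ((1/2)*sqrt(5))*i and (1/2) - ((1/2)*sqrt(5))*i; poles of order 3, moduli (1/2)*sqrt(6) and (1/2)*sqrt(6).
Branch term (17/13)*sqrt(1 - ε/(8)): its argument vanishes at ε = 8, a square-root branch point, modulus 8.
The radius of convergence is the smallest modulus among the singular points: (1/2)*sqrt(6).


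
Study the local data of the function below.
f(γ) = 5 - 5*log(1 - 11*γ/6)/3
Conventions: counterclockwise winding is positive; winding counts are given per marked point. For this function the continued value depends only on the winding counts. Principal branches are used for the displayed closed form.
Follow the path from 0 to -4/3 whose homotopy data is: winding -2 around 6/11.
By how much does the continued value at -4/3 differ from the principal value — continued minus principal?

The rational part is single-valued and drops out of the difference; each branch term changes only by its own monodromy.
(-5/3)*log(1 - γ/(6/11)): each positive loop around 6/11 adds 2*pi*i to the log, so winding -2 contributes (-5/3)*(-2)*2*pi*i = (20/3)*pi*i.
Summing the contributions at γ = -4/3 gives (20/3)*pi*i.

Continued minus principal equals (20/3)*pi*i.


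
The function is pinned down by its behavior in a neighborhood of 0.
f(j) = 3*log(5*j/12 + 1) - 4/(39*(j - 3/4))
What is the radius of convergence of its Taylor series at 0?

Denominator factor (j - 3/4): pole of order 1 at 3/4, modulus 3/4.
Branch term (3)*log(1 - j/(-12/5)): its argument vanishes at j = -12/5, a logarithmic branch point, modulus 12/5.
The radius of convergence is the smallest modulus among the singular points: 3/4.

The radius of convergence is 3/4.


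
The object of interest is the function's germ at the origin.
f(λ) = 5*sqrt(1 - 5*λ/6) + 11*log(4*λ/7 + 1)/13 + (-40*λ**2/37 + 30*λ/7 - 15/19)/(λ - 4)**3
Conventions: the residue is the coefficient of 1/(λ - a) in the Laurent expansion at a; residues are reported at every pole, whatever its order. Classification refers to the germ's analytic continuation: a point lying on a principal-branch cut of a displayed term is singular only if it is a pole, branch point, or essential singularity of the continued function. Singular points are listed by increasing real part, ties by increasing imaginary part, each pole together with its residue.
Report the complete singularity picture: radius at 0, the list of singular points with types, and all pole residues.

Denominator factor (λ - 4)^3: pole of order 3 at 4, modulus 4.
Branch term (5)*sqrt(1 - λ/(6/5)): its argument vanishes at λ = 6/5, a square-root branch point, modulus 6/5.
Branch term (11/13)*log(1 - λ/(-7/4)): its argument vanishes at λ = -7/4, a logarithmic branch point, modulus 7/4.
The radius of convergence is the smallest modulus among the singular points: 6/5.
The branch terms are analytic at 4 and contribute nothing to the residue; only the rational part matters.
At the order-3 pole 4 set g(λ) = (λ - (4))^3*(rational part) = -40*λ**2/37 + 30*λ/7 - 15/19.
Order-3 pole: residue = g''(a)/2; g''(4) = -80/37, so the residue is -40/37.
List the singular points by increasing real part (a conjugate pair: the negative imaginary part first).

Radius of convergence at 0: 6/5.
At -7/4: a logarithmic branch point.
At 6/5: an algebraic (square-root) branch point.
At 4: a pole of order 3; residue -40/37.


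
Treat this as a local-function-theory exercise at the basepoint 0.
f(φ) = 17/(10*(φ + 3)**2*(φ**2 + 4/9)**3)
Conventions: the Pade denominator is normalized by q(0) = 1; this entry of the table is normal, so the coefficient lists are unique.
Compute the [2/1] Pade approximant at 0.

The Pade approximant has numerator coefficients [1377/640, 153/6160, -2913171/197120]; denominator coefficients [1, 470/693].

Taylor coefficients needed (expand at 0): a_0 = 1377/640, a_1 = -459/320, a_2 = -35343/2560, a_3 = 2397/256.
Write the denominator as Q(φ) = 1 + q1*φ. Requiring Q*f - P = O(φ^4) with deg P <= 2 kills the coefficients of φ^3..φ^3 in Q*f:
  φ^3: a_3 + q1*a_2 = 0, i.e. 2397/256 + (-35343/2560)*q1 = 0.
Solving this linear system: q1 = 470/693.
The numerator is Q*f truncated at degree 2: P0 = a_0 = 1377/640; P1 = a_1 + q1*a_0 = 153/6160; P2 = a_2 + q1*a_1 = -2913171/197120.


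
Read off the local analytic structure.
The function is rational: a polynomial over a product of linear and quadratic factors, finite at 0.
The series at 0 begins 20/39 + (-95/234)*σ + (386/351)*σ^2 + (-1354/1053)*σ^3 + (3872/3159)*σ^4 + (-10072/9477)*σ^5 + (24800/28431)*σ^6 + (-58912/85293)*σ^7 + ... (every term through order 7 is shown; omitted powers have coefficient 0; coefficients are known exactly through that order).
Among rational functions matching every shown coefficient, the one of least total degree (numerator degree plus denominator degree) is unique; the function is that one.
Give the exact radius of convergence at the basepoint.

No rational of total degree below 4 reproduces all 8 coefficients; solving the [2/2] Pade equations on them gives f(σ) = (23*σ**2/13 + 5*σ/8 + 15/13)/(σ + 3/2)**2, whose expansion matches every shown term.
Denominator factor (σ + 3/2)^2: pole of order 2 at -3/2, modulus 3/2.
The radius of convergence is the smallest modulus among the singular points: 3/2.

The radius of convergence is 3/2.


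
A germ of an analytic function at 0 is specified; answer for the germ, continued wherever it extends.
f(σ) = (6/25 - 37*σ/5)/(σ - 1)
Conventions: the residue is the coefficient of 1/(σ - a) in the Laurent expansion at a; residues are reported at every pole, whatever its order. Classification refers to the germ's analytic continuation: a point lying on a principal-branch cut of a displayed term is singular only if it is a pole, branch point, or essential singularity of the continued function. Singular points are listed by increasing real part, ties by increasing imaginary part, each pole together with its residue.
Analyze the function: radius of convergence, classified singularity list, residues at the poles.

Radius of convergence at 0: 1.
At 1: a pole of order 1; residue -179/25.

Denominator factor (σ - 1): pole of order 1 at 1, modulus 1.
The radius of convergence is the smallest modulus among the singular points: 1.
At the order-1 pole 1 set g(σ) = (σ - (1))*f(σ) = 6/25 - 37*σ/5.
Simple pole: residue = g(a) at a = 1, which is -179/25.


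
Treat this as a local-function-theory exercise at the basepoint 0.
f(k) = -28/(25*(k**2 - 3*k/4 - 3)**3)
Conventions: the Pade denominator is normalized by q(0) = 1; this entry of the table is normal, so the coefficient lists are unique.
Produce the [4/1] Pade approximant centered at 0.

Taylor coefficients needed (expand at 0): a_0 = 28/675, a_1 = -7/225, a_2 = 77/1350, a_3 = -259/5400, a_4 = 7259/129600, a_5 = -25081/518400.
Write the denominator as Q(k) = 1 + q1*k. Requiring Q*f - P = O(k^6) with deg P <= 4 kills the coefficients of k^5..k^5 in Q*f:
  k^5: a_5 + q1*a_4 = 0, i.e. -25081/518400 + (7259/129600)*q1 = 0.
Solving this linear system: q1 = 3583/4148.
The numerator is Q*f truncated at degree 4: P0 = a_0 = 28/675; P1 = a_1 + q1*a_0 = 3304/699975; P2 = a_2 + q1*a_1 = 16891/559980; P3 = a_3 + q1*a_2 = 203/155550; P4 = a_4 + q1*a_3 = 1959601/134395200.

The Pade approximant has numerator coefficients [28/675, 3304/699975, 16891/559980, 203/155550, 1959601/134395200]; denominator coefficients [1, 3583/4148].


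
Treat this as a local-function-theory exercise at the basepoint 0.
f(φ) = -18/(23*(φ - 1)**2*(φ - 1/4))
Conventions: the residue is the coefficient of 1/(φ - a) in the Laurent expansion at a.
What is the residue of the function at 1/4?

The residue is -32/23.

At the order-1 pole 1/4 set g(φ) = (φ - (1/4))*f(φ) = -18/(23*(φ - 1)**2).
Simple pole: residue = g(a) at a = 1/4, which is -32/23.


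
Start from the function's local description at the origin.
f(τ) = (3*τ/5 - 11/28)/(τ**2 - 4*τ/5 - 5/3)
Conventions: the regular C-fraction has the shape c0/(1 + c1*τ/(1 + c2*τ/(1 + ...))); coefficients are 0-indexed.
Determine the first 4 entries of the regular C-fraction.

The regular C-fraction coefficients are [33/140, 552/275, -12431/10120, -55/184].

Taylor coefficients (expand at 0): a_0 = 33/140, a_1 = -414/875, a_2 = 32247/87500, a_3 = -251991/546875.
c0 = a_0 = 33/140. Peel one level at a time: if S = 1 + c*τ/S' with S'(0) = 1, then c is the τ-coefficient of S and S' = c*τ/(S - 1).
S_1 = c0/f = 1 + (552/275)*τ + (37293/15125)*τ^2 + ...; c1 = 552/275.
S_2 = c1*τ/(S_1 - 1) = 1 + (-12431/10120)*τ + (-12431/33856)*τ^2 + ...; c2 = -12431/10120.
S_3 = c2*τ/(S_2 - 1) = 1 + (-55/184)*τ + ...; c3 = -55/184.


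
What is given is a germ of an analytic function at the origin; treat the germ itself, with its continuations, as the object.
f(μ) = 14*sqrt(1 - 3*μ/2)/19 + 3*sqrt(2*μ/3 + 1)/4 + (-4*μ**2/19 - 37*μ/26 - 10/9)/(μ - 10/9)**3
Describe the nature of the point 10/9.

The point is a pole of order 3.

The denominator factor μ - 10/9 vanishes at 10/9 and appears to the power 3; the numerator there equals -59065/20007, nonzero, and no other factor vanishes.
The branch terms are analytic at this point.
Hence a pole whose order is the multiplicity, 3.


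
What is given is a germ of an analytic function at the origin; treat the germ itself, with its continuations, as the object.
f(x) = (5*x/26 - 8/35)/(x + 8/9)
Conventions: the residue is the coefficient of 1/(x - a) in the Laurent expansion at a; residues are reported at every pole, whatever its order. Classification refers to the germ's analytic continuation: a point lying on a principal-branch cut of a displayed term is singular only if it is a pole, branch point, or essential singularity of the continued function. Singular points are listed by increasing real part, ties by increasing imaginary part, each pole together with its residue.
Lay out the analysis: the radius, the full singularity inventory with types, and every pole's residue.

Radius of convergence at 0: 8/9.
At -8/9: a pole of order 1; residue -1636/4095.

Denominator factor (x + 8/9): pole of order 1 at -8/9, modulus 8/9.
The radius of convergence is the smallest modulus among the singular points: 8/9.
At the order-1 pole -8/9 set g(x) = (x - (-8/9))*f(x) = 5*x/26 - 8/35.
Simple pole: residue = g(a) at a = -8/9, which is -1636/4095.


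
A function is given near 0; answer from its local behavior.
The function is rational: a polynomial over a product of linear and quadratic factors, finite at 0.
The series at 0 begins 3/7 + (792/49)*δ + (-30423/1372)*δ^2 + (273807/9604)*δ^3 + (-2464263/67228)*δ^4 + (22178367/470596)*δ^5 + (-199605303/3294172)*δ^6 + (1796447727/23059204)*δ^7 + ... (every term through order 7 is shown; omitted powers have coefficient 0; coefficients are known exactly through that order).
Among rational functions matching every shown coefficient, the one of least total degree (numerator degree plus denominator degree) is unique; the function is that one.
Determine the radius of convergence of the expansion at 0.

The radius of convergence is 7/9.

No rational of total degree below 3 reproduces all 8 coefficients; solving the [2/1] Pade equations on them gives f(δ) = (-13*δ**2/12 + 13*δ + 1/3)/(δ + 7/9), whose expansion matches every shown term.
Denominator factor (δ + 7/9): pole of order 1 at -7/9, modulus 7/9.
The radius of convergence is the smallest modulus among the singular points: 7/9.


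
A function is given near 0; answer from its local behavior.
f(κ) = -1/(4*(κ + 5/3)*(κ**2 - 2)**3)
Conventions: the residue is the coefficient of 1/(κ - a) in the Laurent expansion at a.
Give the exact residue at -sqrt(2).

The residue is 729/2744 + (33525/175616)*sqrt(2).

The factor κ**2 - 2 splits as (κ - a)(κ - a') with a = -sqrt(2), a' = sqrt(2). At the order-3 pole a set g(κ) = (κ - a)^3*f(κ) = [-1/(4*(κ + 5/3))] / (κ - a')^3.
Order-3 pole: residue = g''(a)/2; g''(-sqrt(2)) = 729/1372 + (33525/87808)*sqrt(2), so the residue is 729/2744 + (33525/175616)*sqrt(2).


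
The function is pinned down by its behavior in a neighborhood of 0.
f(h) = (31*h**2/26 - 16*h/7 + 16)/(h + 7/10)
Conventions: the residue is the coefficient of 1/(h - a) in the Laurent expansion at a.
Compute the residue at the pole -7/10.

At the order-1 pole -7/10 set g(h) = (h - (-7/10))*f(h) = 31*h**2/26 - 16*h/7 + 16.
Simple pole: residue = g(a) at a = -7/10, which is 47279/2600.

The residue is 47279/2600.


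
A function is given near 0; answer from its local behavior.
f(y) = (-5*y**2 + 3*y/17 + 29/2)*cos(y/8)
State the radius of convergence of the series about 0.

The radius of convergence is infinite.

The factor cos(y/8) is entire and contributes no finite singular point.
The polynomial part has no poles.
No finite singular points: the Taylor series at 0 converges everywhere.


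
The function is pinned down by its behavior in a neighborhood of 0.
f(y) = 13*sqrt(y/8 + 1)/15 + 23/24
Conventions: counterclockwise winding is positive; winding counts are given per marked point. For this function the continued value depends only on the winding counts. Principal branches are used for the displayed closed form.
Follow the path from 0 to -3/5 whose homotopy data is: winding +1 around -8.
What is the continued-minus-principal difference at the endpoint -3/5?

The rational part is single-valued and drops out of the difference; each branch term changes only by its own monodromy.
(13/15)*sqrt(1 - y/(-8)): winding +1 is odd, the square root flips sign, contributing -2*(13/15)*sqrt(1 - (-3/5)/(-8)) = -2*(13/15)*sqrt(37/40) = -(13/150)*sqrt(370).
Summing the contributions at y = -3/5 gives -(13/150)*sqrt(370).

Continued minus principal equals -(13/150)*sqrt(370).


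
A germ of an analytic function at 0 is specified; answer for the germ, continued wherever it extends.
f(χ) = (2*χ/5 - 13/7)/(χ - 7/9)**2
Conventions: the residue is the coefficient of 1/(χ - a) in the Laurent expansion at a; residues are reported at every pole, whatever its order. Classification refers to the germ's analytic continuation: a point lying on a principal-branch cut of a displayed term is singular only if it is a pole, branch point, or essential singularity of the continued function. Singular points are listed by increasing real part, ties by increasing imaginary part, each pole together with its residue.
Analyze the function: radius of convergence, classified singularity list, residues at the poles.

Radius of convergence at 0: 7/9.
At 7/9: a pole of order 2; residue 2/5.

Denominator factor (χ - 7/9)^2: pole of order 2 at 7/9, modulus 7/9.
The radius of convergence is the smallest modulus among the singular points: 7/9.
At the order-2 pole 7/9 set g(χ) = (χ - (7/9))^2*f(χ) = 2*χ/5 - 13/7.
Order-2 pole: residue = g'(a); g'(7/9) = 2/5, so the residue is 2/5.


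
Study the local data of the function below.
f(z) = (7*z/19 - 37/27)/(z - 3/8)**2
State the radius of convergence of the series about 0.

The radius of convergence is 3/8.

Denominator factor (z - 3/8)^2: pole of order 2 at 3/8, modulus 3/8.
The radius of convergence is the smallest modulus among the singular points: 3/8.


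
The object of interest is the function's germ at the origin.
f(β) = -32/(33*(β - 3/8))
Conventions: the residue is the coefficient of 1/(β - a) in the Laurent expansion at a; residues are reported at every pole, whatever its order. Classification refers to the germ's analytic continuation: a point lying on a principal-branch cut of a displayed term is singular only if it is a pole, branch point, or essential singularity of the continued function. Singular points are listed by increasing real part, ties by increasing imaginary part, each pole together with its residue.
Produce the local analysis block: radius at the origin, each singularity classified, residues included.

Denominator factor (β - 3/8): pole of order 1 at 3/8, modulus 3/8.
The radius of convergence is the smallest modulus among the singular points: 3/8.
At the order-1 pole 3/8 set g(β) = (β - (3/8))*f(β) = -32/33.
Simple pole: residue = g(a) at a = 3/8, which is -32/33.

Radius of convergence at 0: 3/8.
At 3/8: a pole of order 1; residue -32/33.


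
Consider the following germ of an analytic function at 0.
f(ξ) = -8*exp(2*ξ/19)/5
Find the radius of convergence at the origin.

The radius of convergence is infinite.

The factor exp(2*ξ/19) is entire and contributes no finite singular point.
The polynomial part has no poles.
No finite singular points: the Taylor series at 0 converges everywhere.


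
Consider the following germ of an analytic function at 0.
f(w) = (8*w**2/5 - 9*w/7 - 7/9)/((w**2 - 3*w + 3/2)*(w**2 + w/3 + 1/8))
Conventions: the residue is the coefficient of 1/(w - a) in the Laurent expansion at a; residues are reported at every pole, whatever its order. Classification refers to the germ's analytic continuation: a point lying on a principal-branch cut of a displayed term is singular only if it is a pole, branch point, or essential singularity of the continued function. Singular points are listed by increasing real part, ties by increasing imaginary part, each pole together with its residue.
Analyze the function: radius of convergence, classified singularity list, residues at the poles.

Radius of convergence at 0: (1/4)*sqrt(2).
At (-1/6) - ((1/12)*sqrt(14))*i: a pole of order 1; residue (-174196/290745) - ((25868/407043)*sqrt(14))*i.
At (-1/6) + ((1/12)*sqrt(14))*i: a pole of order 1; residue (-174196/290745) + ((25868/407043)*sqrt(14))*i.
At 3/2 - (1/2)*sqrt(3): a pole of order 1; residue 174196/290745 + (24116/290745)*sqrt(3).
At 3/2 + (1/2)*sqrt(3): a pole of order 1; residue 174196/290745 - (24116/290745)*sqrt(3).


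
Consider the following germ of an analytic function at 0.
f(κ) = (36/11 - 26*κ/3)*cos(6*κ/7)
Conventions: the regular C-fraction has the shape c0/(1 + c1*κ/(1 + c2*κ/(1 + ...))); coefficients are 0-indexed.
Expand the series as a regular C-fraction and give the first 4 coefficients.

Taylor coefficients (expand at 0): a_0 = 36/11, a_1 = -26/3, a_2 = -648/539, a_3 = 156/49.
c0 = a_0 = 36/11. Peel one level at a time: if S = 1 + c*κ/S' with S'(0) = 1, then c is the κ-coefficient of S and S' = c*κ/(S - 1).
S_1 = c0/f = 1 + (143/54)*κ + (1054489/142884)*κ^2 + ...; c1 = 143/54.
S_2 = c1*κ/(S_1 - 1) = 1 + (-1054489/378378)*κ + (18980802/49098049)*κ^2 + ...; c2 = -1054489/378378.
S_3 = c2*κ/(S_2 - 1) = 1 + (972/7007)*κ + ...; c3 = 972/7007.

The regular C-fraction coefficients are [36/11, 143/54, -1054489/378378, 972/7007].


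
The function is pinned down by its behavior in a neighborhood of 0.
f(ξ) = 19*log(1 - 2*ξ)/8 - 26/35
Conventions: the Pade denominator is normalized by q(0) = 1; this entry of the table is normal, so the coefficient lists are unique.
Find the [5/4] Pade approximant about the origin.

The Pade approximant has numerator coefficients [-26/35, -365/252, 2875/252, -6200/441, 12185/2646, -38/315]; denominator coefficients [1, -40/9, 20/3, -80/21, 40/63].

Taylor coefficients needed (expand at 0): a_0 = -26/35, a_1 = -19/4, a_2 = -19/4, a_3 = -19/3, a_4 = -19/2, a_5 = -76/5, a_6 = -76/3, a_7 = -304/7, a_8 = -76, a_9 = -1216/9.
Write the denominator as Q(ξ) = 1 + q1*ξ + q2*ξ^2 + q3*ξ^3 + q4*ξ^4. Requiring Q*f - P = O(ξ^10) with deg P <= 5 kills the coefficients of ξ^6..ξ^9 in Q*f:
  ξ^6: a_6 + q1*a_5 + q2*a_4 + q3*a_3 + q4*a_2 = 0, i.e. -76/3 + (-76/5)*q1 + (-19/2)*q2 + (-19/3)*q3 + (-19/4)*q4 = 0.
  ξ^7: a_7 + q1*a_6 + q2*a_5 + q3*a_4 + q4*a_3 = 0, i.e. -304/7 + (-76/3)*q1 + (-76/5)*q2 + (-19/2)*q3 + (-19/3)*q4 = 0.
  ξ^8: a_8 + q1*a_7 + q2*a_6 + q3*a_5 + q4*a_4 = 0, i.e. -76 + (-304/7)*q1 + (-76/3)*q2 + (-76/5)*q3 + (-19/2)*q4 = 0.
  ξ^9: a_9 + q1*a_8 + q2*a_7 + q3*a_6 + q4*a_5 = 0, i.e. -1216/9 + (-76)*q1 + (-304/7)*q2 + (-76/3)*q3 + (-76/5)*q4 = 0.
Solving this linear system: q1 = -40/9, q2 = 20/3, q3 = -80/21, q4 = 40/63.
The numerator is Q*f truncated at degree 5: P0 = a_0 = -26/35; P1 = a_1 + q1*a_0 = -365/252; P2 = a_2 + q1*a_1 + q2*a_0 = 2875/252; P3 = a_3 + q1*a_2 + q2*a_1 + q3*a_0 = -6200/441; P4 = a_4 + q1*a_3 + q2*a_2 + q3*a_1 + q4*a_0 = 12185/2646; P5 = a_5 + q1*a_4 + q2*a_3 + q3*a_2 + q4*a_1 = -38/315.


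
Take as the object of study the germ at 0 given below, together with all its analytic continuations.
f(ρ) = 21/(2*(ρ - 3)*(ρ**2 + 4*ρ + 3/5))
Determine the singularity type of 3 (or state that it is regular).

The point is a pole of order 1.

The denominator factor ρ - 3 vanishes at 3 and appears to the power 1; the numerator there equals 21/2, nonzero, and no other factor vanishes.
Hence a pole whose order is the multiplicity, 1.


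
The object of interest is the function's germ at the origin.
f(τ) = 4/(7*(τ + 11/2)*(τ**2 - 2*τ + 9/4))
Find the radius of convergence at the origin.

Denominator factor (τ**2 - 2*τ + 9/4): discriminant -5, complex-conjugate roots (1) + ((1/2)*sqrt(5))*i and (1) - ((1/2)*sqrt(5))*i; poles of order 1, moduli 3/2 and 3/2.
Denominator factor (τ + 11/2): pole of order 1 at -11/2, modulus 11/2.
The radius of convergence is the smallest modulus among the singular points: 3/2.

The radius of convergence is 3/2.


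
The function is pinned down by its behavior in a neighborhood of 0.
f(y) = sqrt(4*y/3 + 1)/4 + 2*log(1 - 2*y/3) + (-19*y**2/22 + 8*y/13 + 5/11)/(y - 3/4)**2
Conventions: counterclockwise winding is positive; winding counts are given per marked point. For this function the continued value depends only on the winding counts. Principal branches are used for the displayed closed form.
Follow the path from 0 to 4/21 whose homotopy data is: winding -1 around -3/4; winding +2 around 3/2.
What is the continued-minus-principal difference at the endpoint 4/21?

The rational part is single-valued and drops out of the difference; each branch term changes only by its own monodromy.
(1/4)*sqrt(1 - y/(-3/4)): winding -1 is odd, the square root flips sign, contributing -2*(1/4)*sqrt(1 - (4/21)/(-3/4)) = -2*(1/4)*sqrt(79/63) = -(1/42)*sqrt(553).
(2)*log(1 - y/(3/2)): each positive loop around 3/2 adds 2*pi*i to the log, so winding +2 contributes (2)*(2)*2*pi*i = (8)*pi*i.
Summing the contributions at y = 4/21 gives (-(1/42)*sqrt(553)) + ((8)*pi)*i.

Continued minus principal equals (-(1/42)*sqrt(553)) + ((8)*pi)*i.


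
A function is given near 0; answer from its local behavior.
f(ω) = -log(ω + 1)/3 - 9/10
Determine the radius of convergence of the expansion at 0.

Branch term (-1/3)*log(1 - ω/(-1)): its argument vanishes at ω = -1, a logarithmic branch point, modulus 1.
The radius of convergence is the smallest modulus among the singular points: 1.

The radius of convergence is 1.


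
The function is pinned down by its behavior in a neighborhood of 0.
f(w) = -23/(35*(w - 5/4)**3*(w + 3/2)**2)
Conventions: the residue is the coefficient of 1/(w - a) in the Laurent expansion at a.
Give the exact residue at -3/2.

The residue is 17664/512435.

At the order-2 pole -3/2 set g(w) = (w - (-3/2))^2*f(w) = -23/(35*(w - 5/4)**3).
Order-2 pole: residue = g'(a); g'(-3/2) = 17664/512435, so the residue is 17664/512435.


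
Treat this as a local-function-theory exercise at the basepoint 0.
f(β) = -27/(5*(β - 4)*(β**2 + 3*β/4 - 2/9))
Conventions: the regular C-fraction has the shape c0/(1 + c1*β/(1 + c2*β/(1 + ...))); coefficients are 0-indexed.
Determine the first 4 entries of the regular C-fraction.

Taylor coefficients (expand at 0): a_0 = -243/40, a_1 = -7047/320, a_2 = -52245/512, a_3 = -1816911/4096.
c0 = a_0 = -243/40. Peel one level at a time: if S = 1 + c*β/S' with S'(0) = 1, then c is the β-coefficient of S and S' = c*β/(S - 1).
S_1 = c0/f = 1 + (-29/8)*β + (-117/32)*β^2 + ...; c1 = -29/8.
S_2 = c1*β/(S_1 - 1) = 1 + (-117/116)*β + (17865/13456)*β^2 + ...; c2 = -117/116.
S_3 = c2*β/(S_2 - 1) = 1 + (1985/1508)*β + ...; c3 = 1985/1508.

The regular C-fraction coefficients are [-243/40, -29/8, -117/116, 1985/1508].


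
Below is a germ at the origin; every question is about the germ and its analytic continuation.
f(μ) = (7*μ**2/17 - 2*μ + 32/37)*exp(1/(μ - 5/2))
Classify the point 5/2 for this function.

The exponent 1/(μ - (5/2)) has a pole at 5/2, so exp(1/(μ - (5/2))) takes every nonzero value near it: an essential singularity (not a pole of any order).

The point is an essential singularity.
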